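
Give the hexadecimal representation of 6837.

Using repeated division by 16 (digits 10–15 are A–F):
6837 ÷ 16 = 427 remainder 5
427 ÷ 16 = 26 remainder 11 (B)
26 ÷ 16 = 1 remainder 10 (A)
1 ÷ 16 = 0 remainder 1
Reading remainders bottom to top: 1AB5



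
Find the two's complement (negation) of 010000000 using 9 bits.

Original: 010000000
Step 1 - Invert all bits: 101111111
Step 2 - Add 1: 110000000
Verification: 010000000 + 110000000 = 1000000000; discarding the end carry (carry out of the top bit) leaves the 9-bit value 000000000, as required for x + (-x)



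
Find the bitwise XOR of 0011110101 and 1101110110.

XOR: 1 when bits differ
  0011110101
^ 1101110110
------------
  1110000011
Decimal: 245 ^ 886 = 899



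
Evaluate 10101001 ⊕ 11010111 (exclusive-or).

XOR: 1 when bits differ
  10101001
^ 11010111
----------
  01111110
Decimal: 169 ^ 215 = 126



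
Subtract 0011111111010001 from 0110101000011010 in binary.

Method 1 - Direct subtraction (column by column from the right: bit − bit − borrow-in; if negative, add 2 and borrow 1 from the next column):
borrow: 0111111110000010
        0110101000011010
-       0011111111010001
------------------------
        0010101001001001

Method 2 - Add two's complement:
Two's complement of 0011111111010001: invert → 1100000000101110, add 1 → 1100000000101111
  0110101000011010
+ 1100000000101111
------------------
 10010101001001001  (end carry out of the top bit = 1)
Discarding the end carry: 0010101001001001
Decimal check:
  0110101000011010 = 16384 + 8192 + 2048 + 512 + 16 + 8 + 2 = 27162
  0011111111010001 = 8192 + 4096 + 2048 + 1024 + 512 + 256 + 128 + 64 + 16 + 1 = 16337
  27162 - 16337 = 10825, and 0010101001001001 = 8192 + 2048 + 512 + 64 + 8 + 1 = 10825 ✓



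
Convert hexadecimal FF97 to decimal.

Expand by place value (powers of 16):
Digit values: F = 15
FF97 = 15 × 16^3 + 15 × 16^2 + 9 × 16^1 + 7 × 16^0
= 15 × 4096 + 15 × 256 + 9 × 16 + 7 × 1
= 61440 + 3840 + 144 + 7
= 65431



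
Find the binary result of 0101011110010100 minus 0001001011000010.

Method 1 - Direct subtraction (column by column from the right: bit − bit − borrow-in; if negative, add 2 and borrow 1 from the next column):
borrow: 0000000110000100
        0101011110010100
-       0001001011000010
------------------------
        0100010011010010

Method 2 - Add two's complement:
Two's complement of 0001001011000010: invert → 1110110100111101, add 1 → 1110110100111110
  0101011110010100
+ 1110110100111110
------------------
 10100010011010010  (end carry out of the top bit = 1)
Discarding the end carry: 0100010011010010
Decimal check:
  0101011110010100 = 16384 + 4096 + 1024 + 512 + 256 + 128 + 16 + 4 = 22420
  0001001011000010 = 4096 + 512 + 128 + 64 + 2 = 4802
  22420 - 4802 = 17618, and 0100010011010010 = 16384 + 1024 + 128 + 64 + 16 + 2 = 17618 ✓



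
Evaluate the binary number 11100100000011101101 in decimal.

Sum of powers of 2 for each 1-bit:
2^0 + 2^2 + 2^3 + 2^5 + 2^6 + 2^7 + 2^14 + 2^17 + 2^18 + 2^19
= 1 + 4 + 8 + 32 + 64 + 128 + 16384 + 131072 + 262144 + 524288
= 934125



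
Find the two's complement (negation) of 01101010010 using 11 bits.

Original: 01101010010
Step 1 - Invert all bits: 10010101101
Step 2 - Add 1: 10010101110
Verification: 01101010010 + 10010101110 = 100000000000; discarding the end carry (carry out of the top bit) leaves the 11-bit value 00000000000, as required for x + (-x)



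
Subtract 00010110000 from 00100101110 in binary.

Method 1 - Direct subtraction (column by column from the right: bit − bit − borrow-in; if negative, add 2 and borrow 1 from the next column):
borrow: 00111100000
        00100101110
-       00010110000
-------------------
        00001111110

Method 2 - Add two's complement:
Two's complement of 00010110000: invert → 11101001111, add 1 → 11101010000
  00100101110
+ 11101010000
-------------
 100001111110  (end carry out of the top bit = 1)
Discarding the end carry: 00001111110
Decimal check:
  00100101110 = 256 + 32 + 8 + 4 + 2 = 302
  00010110000 = 128 + 32 + 16 = 176
  302 - 176 = 126, and 00001111110 = 64 + 32 + 16 + 8 + 4 + 2 = 126 ✓



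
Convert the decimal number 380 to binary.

Using repeated division by 2:
380 ÷ 2 = 190 remainder 0
190 ÷ 2 = 95 remainder 0
95 ÷ 2 = 47 remainder 1
47 ÷ 2 = 23 remainder 1
23 ÷ 2 = 11 remainder 1
11 ÷ 2 = 5 remainder 1
5 ÷ 2 = 2 remainder 1
2 ÷ 2 = 1 remainder 0
1 ÷ 2 = 0 remainder 1
Reading remainders bottom to top: 101111100



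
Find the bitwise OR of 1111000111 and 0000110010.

OR: 1 when either bit is 1
  1111000111
| 0000110010
------------
  1111110111
Decimal: 967 | 50 = 1015



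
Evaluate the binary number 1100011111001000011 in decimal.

Sum of powers of 2 for each 1-bit:
2^0 + 2^1 + 2^6 + 2^9 + 2^10 + 2^11 + 2^12 + 2^13 + 2^17 + 2^18
= 1 + 2 + 64 + 512 + 1024 + 2048 + 4096 + 8192 + 131072 + 262144
= 409155



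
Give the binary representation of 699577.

Using repeated division by 2:
699577 ÷ 2 = 349788 remainder 1
349788 ÷ 2 = 174894 remainder 0
174894 ÷ 2 = 87447 remainder 0
87447 ÷ 2 = 43723 remainder 1
43723 ÷ 2 = 21861 remainder 1
21861 ÷ 2 = 10930 remainder 1
10930 ÷ 2 = 5465 remainder 0
5465 ÷ 2 = 2732 remainder 1
2732 ÷ 2 = 1366 remainder 0
1366 ÷ 2 = 683 remainder 0
683 ÷ 2 = 341 remainder 1
341 ÷ 2 = 170 remainder 1
170 ÷ 2 = 85 remainder 0
85 ÷ 2 = 42 remainder 1
42 ÷ 2 = 21 remainder 0
21 ÷ 2 = 10 remainder 1
10 ÷ 2 = 5 remainder 0
5 ÷ 2 = 2 remainder 1
2 ÷ 2 = 1 remainder 0
1 ÷ 2 = 0 remainder 1
Reading remainders bottom to top: 10101010110010111001



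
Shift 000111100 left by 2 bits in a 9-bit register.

Original: 000111100 (decimal 60)
Shift left by 2 positions
Append 2 zeros on the right
Result: 011110000 (decimal 240)
Equivalent: 60 << 2 = 60 × 2^2 = 240



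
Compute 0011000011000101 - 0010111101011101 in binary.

Method 1 - Direct subtraction (column by column from the right: bit − bit − borrow-in; if negative, add 2 and borrow 1 from the next column):
borrow: 0001111011110000
        0011000011000101
-       0010111101011101
------------------------
        0000000101101000

Method 2 - Add two's complement:
Two's complement of 0010111101011101: invert → 1101000010100010, add 1 → 1101000010100011
  0011000011000101
+ 1101000010100011
------------------
 10000000101101000  (end carry out of the top bit = 1)
Discarding the end carry: 0000000101101000
Decimal check:
  0011000011000101 = 8192 + 4096 + 128 + 64 + 4 + 1 = 12485
  0010111101011101 = 8192 + 2048 + 1024 + 512 + 256 + 64 + 16 + 8 + 4 + 1 = 12125
  12485 - 12125 = 360, and 0000000101101000 = 256 + 64 + 32 + 8 = 360 ✓



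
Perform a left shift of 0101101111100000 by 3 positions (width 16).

Original: 0101101111100000 (decimal 23520)
Shift left by 3 positions
Append 3 zeros on the right and drop the 3 high bits that overflow the 16-bit width
Result: 1101111100000000 (decimal 57088)
Equivalent: 23520 << 3 = 23520 × 2^3 = 188160, truncated to 16 bits = 57088



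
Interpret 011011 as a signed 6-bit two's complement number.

Binary: 011011
Sign bit: 0 (non-negative)
Read directly as an unsigned value:
011011 = 16 + 8 + 2 + 1 = 27
Value: 27



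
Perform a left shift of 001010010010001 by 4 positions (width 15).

Original: 001010010010001 (decimal 5265)
Shift left by 4 positions
Append 4 zeros on the right and drop the 4 high bits that overflow the 15-bit width
Result: 100100100010000 (decimal 18704)
Equivalent: 5265 << 4 = 5265 × 2^4 = 84240, truncated to 15 bits = 18704



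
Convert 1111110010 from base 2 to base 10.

Sum of powers of 2 for each 1-bit:
2^1 + 2^4 + 2^5 + 2^6 + 2^7 + 2^8 + 2^9
= 2 + 16 + 32 + 64 + 128 + 256 + 512
= 1010



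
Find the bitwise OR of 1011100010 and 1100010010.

OR: 1 when either bit is 1
  1011100010
| 1100010010
------------
  1111110010
Decimal: 738 | 786 = 1010



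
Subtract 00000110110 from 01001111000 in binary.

Method 1 - Direct subtraction (column by column from the right: bit − bit − borrow-in; if negative, add 2 and borrow 1 from the next column):
borrow: 00000001100
        01001111000
-       00000110110
-------------------
        01001000010

Method 2 - Add two's complement:
Two's complement of 00000110110: invert → 11111001001, add 1 → 11111001010
  01001111000
+ 11111001010
-------------
 101001000010  (end carry out of the top bit = 1)
Discarding the end carry: 01001000010
Decimal check:
  01001111000 = 512 + 64 + 32 + 16 + 8 = 632
  00000110110 = 32 + 16 + 4 + 2 = 54
  632 - 54 = 578, and 01001000010 = 512 + 64 + 2 = 578 ✓



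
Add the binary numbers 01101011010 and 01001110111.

Add column by column from the right: bit + bit + carry-in; write the sum mod 2, carry 1 when the sum is 2 or 3.
carry:  10011111100
        01101011010
+       01001110111
-------------------
       010111010001
(the carry out of the leftmost column, 0, becomes the leading bit)
Decimal check:
  01101011010 = 512 + 256 + 64 + 16 + 8 + 2 = 858
  01001110111 = 512 + 64 + 32 + 16 + 4 + 2 + 1 = 631
  858 + 631 = 1489, and 010111010001 = 1024 + 256 + 128 + 64 + 16 + 1 = 1489 ✓



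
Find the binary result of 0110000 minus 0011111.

Method 1 - Direct subtraction (column by column from the right: bit − bit − borrow-in; if negative, add 2 and borrow 1 from the next column):
borrow: 0111110
        0110000
-       0011111
---------------
        0010001

Method 2 - Add two's complement:
Two's complement of 0011111: invert → 1100000, add 1 → 1100001
  0110000
+ 1100001
---------
 10010001  (end carry out of the top bit = 1)
Discarding the end carry: 0010001
Decimal check:
  0110000 = 32 + 16 = 48
  0011111 = 16 + 8 + 4 + 2 + 1 = 31
  48 - 31 = 17, and 0010001 = 16 + 1 = 17 ✓



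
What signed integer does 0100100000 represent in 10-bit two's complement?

Binary: 0100100000
Sign bit: 0 (non-negative)
Read directly as an unsigned value:
0100100000 = 256 + 32 = 288
Value: 288



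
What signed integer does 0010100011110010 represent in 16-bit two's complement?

Binary: 0010100011110010
Sign bit: 0 (non-negative)
Read directly as an unsigned value:
0010100011110010 = 8192 + 2048 + 128 + 64 + 32 + 16 + 2 = 10482
Value: 10482



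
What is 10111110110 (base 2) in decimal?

Sum of powers of 2 for each 1-bit:
2^1 + 2^2 + 2^4 + 2^5 + 2^6 + 2^7 + 2^8 + 2^10
= 2 + 4 + 16 + 32 + 64 + 128 + 256 + 1024
= 1526



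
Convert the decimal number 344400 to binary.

Using repeated division by 2:
344400 ÷ 2 = 172200 remainder 0
172200 ÷ 2 = 86100 remainder 0
86100 ÷ 2 = 43050 remainder 0
43050 ÷ 2 = 21525 remainder 0
21525 ÷ 2 = 10762 remainder 1
10762 ÷ 2 = 5381 remainder 0
5381 ÷ 2 = 2690 remainder 1
2690 ÷ 2 = 1345 remainder 0
1345 ÷ 2 = 672 remainder 1
672 ÷ 2 = 336 remainder 0
336 ÷ 2 = 168 remainder 0
168 ÷ 2 = 84 remainder 0
84 ÷ 2 = 42 remainder 0
42 ÷ 2 = 21 remainder 0
21 ÷ 2 = 10 remainder 1
10 ÷ 2 = 5 remainder 0
5 ÷ 2 = 2 remainder 1
2 ÷ 2 = 1 remainder 0
1 ÷ 2 = 0 remainder 1
Reading remainders bottom to top: 1010100000101010000



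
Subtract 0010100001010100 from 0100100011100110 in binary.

Method 1 - Direct subtraction (column by column from the right: bit − bit − borrow-in; if negative, add 2 and borrow 1 from the next column):
borrow: 0100000000100000
        0100100011100110
-       0010100001010100
------------------------
        0010000010010010

Method 2 - Add two's complement:
Two's complement of 0010100001010100: invert → 1101011110101011, add 1 → 1101011110101100
  0100100011100110
+ 1101011110101100
------------------
 10010000010010010  (end carry out of the top bit = 1)
Discarding the end carry: 0010000010010010
Decimal check:
  0100100011100110 = 16384 + 2048 + 128 + 64 + 32 + 4 + 2 = 18662
  0010100001010100 = 8192 + 2048 + 64 + 16 + 4 = 10324
  18662 - 10324 = 8338, and 0010000010010010 = 8192 + 128 + 16 + 2 = 8338 ✓



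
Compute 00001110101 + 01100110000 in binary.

Add column by column from the right: bit + bit + carry-in; write the sum mod 2, carry 1 when the sum is 2 or 3.
carry:  00011100000
        00001110101
+       01100110000
-------------------
       001110100101
(the carry out of the leftmost column, 0, becomes the leading bit)
Decimal check:
  00001110101 = 64 + 32 + 16 + 4 + 1 = 117
  01100110000 = 512 + 256 + 32 + 16 = 816
  117 + 816 = 933, and 001110100101 = 512 + 256 + 128 + 32 + 4 + 1 = 933 ✓



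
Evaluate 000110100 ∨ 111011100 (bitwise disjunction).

OR: 1 when either bit is 1
  000110100
| 111011100
-----------
  111111100
Decimal: 52 | 476 = 508



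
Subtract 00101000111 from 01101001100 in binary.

Method 1 - Direct subtraction (column by column from the right: bit − bit − borrow-in; if negative, add 2 and borrow 1 from the next column):
borrow: 00000001110
        01101001100
-       00101000111
-------------------
        01000000101

Method 2 - Add two's complement:
Two's complement of 00101000111: invert → 11010111000, add 1 → 11010111001
  01101001100
+ 11010111001
-------------
 101000000101  (end carry out of the top bit = 1)
Discarding the end carry: 01000000101
Decimal check:
  01101001100 = 512 + 256 + 64 + 8 + 4 = 844
  00101000111 = 256 + 64 + 4 + 2 + 1 = 327
  844 - 327 = 517, and 01000000101 = 512 + 4 + 1 = 517 ✓



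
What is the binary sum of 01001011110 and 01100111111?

Add column by column from the right: bit + bit + carry-in; write the sum mod 2, carry 1 when the sum is 2 or 3.
carry:  10011111100
        01001011110
+       01100111111
-------------------
       010110011101
(the carry out of the leftmost column, 0, becomes the leading bit)
Decimal check:
  01001011110 = 512 + 64 + 16 + 8 + 4 + 2 = 606
  01100111111 = 512 + 256 + 32 + 16 + 8 + 4 + 2 + 1 = 831
  606 + 831 = 1437, and 010110011101 = 1024 + 256 + 128 + 16 + 8 + 4 + 1 = 1437 ✓



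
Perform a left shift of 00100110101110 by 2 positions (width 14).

Original: 00100110101110 (decimal 2478)
Shift left by 2 positions
Append 2 zeros on the right
Result: 10011010111000 (decimal 9912)
Equivalent: 2478 << 2 = 2478 × 2^2 = 9912



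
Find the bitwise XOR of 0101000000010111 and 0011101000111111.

XOR: 1 when bits differ
  0101000000010111
^ 0011101000111111
------------------
  0110101000101000
Decimal: 20503 ^ 14911 = 27176



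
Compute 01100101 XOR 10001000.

XOR: 1 when bits differ
  01100101
^ 10001000
----------
  11101101
Decimal: 101 ^ 136 = 237



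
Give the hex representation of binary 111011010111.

Group into 4-bit nibbles from right:
  1110 = E
  1101 = D
  0111 = 7
Result: ED7



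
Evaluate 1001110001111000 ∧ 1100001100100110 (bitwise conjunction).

AND: 1 only when both bits are 1
  1001110001111000
& 1100001100100110
------------------
  1000000000100000
Decimal: 40056 & 49958 = 32800



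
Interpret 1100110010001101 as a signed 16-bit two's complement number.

Binary: 1100110010001101
Sign bit: 1 (negative)
Invert: 0011001101110010
Add 1:  0011001101110011
Magnitude: 0011001101110011 = 8192 + 4096 + 512 + 256 + 64 + 32 + 16 + 2 + 1 = 13171
Value: -13171



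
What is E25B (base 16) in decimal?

Expand by place value (powers of 16):
Digit values: E = 14, B = 11
E25B = 14 × 16^3 + 2 × 16^2 + 5 × 16^1 + 11 × 16^0
= 14 × 4096 + 2 × 256 + 5 × 16 + 11 × 1
= 57344 + 512 + 80 + 11
= 57947



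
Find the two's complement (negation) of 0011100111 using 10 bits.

Original: 0011100111
Step 1 - Invert all bits: 1100011000
Step 2 - Add 1: 1100011001
Verification: 0011100111 + 1100011001 = 10000000000; discarding the end carry (carry out of the top bit) leaves the 10-bit value 0000000000, as required for x + (-x)



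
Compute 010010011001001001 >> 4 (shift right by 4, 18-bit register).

Original: 010010011001001001 (decimal 75337)
Shift right by 4 positions
Drop the 4 low bits; fill with zeros on the left
Result: 000001001001100100 (decimal 4708)
Equivalent: 75337 >> 4 = 75337 ÷ 2^4 = 4708



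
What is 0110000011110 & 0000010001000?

AND: 1 only when both bits are 1
  0110000011110
& 0000010001000
---------------
  0000000001000
Decimal: 3102 & 136 = 8



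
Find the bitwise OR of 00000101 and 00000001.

OR: 1 when either bit is 1
  00000101
| 00000001
----------
  00000101
Decimal: 5 | 1 = 5



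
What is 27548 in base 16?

Using repeated division by 16 (digits 10–15 are A–F):
27548 ÷ 16 = 1721 remainder 12 (C)
1721 ÷ 16 = 107 remainder 9
107 ÷ 16 = 6 remainder 11 (B)
6 ÷ 16 = 0 remainder 6
Reading remainders bottom to top: 6B9C



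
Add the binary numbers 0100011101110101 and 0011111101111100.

Add column by column from the right: bit + bit + carry-in; write the sum mod 2, carry 1 when the sum is 2 or 3.
carry:  1111111011111000
        0100011101110101
+       0011111101111100
------------------------
       01000011011110001
(the carry out of the leftmost column, 0, becomes the leading bit)
Decimal check:
  0100011101110101 = 16384 + 1024 + 512 + 256 + 64 + 32 + 16 + 4 + 1 = 18293
  0011111101111100 = 8192 + 4096 + 2048 + 1024 + 512 + 256 + 64 + 32 + 16 + 8 + 4 = 16252
  18293 + 16252 = 34545, and 01000011011110001 = 32768 + 1024 + 512 + 128 + 64 + 32 + 16 + 1 = 34545 ✓



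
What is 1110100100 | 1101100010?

OR: 1 when either bit is 1
  1110100100
| 1101100010
------------
  1111100110
Decimal: 932 | 866 = 998



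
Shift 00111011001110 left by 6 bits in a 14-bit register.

Original: 00111011001110 (decimal 3790)
Shift left by 6 positions
Append 6 zeros on the right and drop the 6 high bits that overflow the 14-bit width
Result: 11001110000000 (decimal 13184)
Equivalent: 3790 << 6 = 3790 × 2^6 = 242560, truncated to 14 bits = 13184



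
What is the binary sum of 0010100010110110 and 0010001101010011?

Add column by column from the right: bit + bit + carry-in; write the sum mod 2, carry 1 when the sum is 2 or 3.
carry:  0100011111101100
        0010100010110110
+       0010001101010011
------------------------
       00100110000001001
(the carry out of the leftmost column, 0, becomes the leading bit)
Decimal check:
  0010100010110110 = 8192 + 2048 + 128 + 32 + 16 + 4 + 2 = 10422
  0010001101010011 = 8192 + 512 + 256 + 64 + 16 + 2 + 1 = 9043
  10422 + 9043 = 19465, and 00100110000001001 = 16384 + 2048 + 1024 + 8 + 1 = 19465 ✓



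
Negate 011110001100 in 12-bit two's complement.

Original: 011110001100
Step 1 - Invert all bits: 100001110011
Step 2 - Add 1: 100001110100
Verification: 011110001100 + 100001110100 = 1000000000000; discarding the end carry (carry out of the top bit) leaves the 12-bit value 000000000000, as required for x + (-x)



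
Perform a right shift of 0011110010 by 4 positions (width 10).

Original: 0011110010 (decimal 242)
Shift right by 4 positions
Drop the 4 low bits; fill with zeros on the left
Result: 0000001111 (decimal 15)
Equivalent: 242 >> 4 = 242 ÷ 2^4 = 15



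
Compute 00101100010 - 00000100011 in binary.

Method 1 - Direct subtraction (column by column from the right: bit − bit − borrow-in; if negative, add 2 and borrow 1 from the next column):
borrow: 00001111110
        00101100010
-       00000100011
-------------------
        00100111111

Method 2 - Add two's complement:
Two's complement of 00000100011: invert → 11111011100, add 1 → 11111011101
  00101100010
+ 11111011101
-------------
 100100111111  (end carry out of the top bit = 1)
Discarding the end carry: 00100111111
Decimal check:
  00101100010 = 256 + 64 + 32 + 2 = 354
  00000100011 = 32 + 2 + 1 = 35
  354 - 35 = 319, and 00100111111 = 256 + 32 + 16 + 8 + 4 + 2 + 1 = 319 ✓



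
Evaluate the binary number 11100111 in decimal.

Sum of powers of 2 for each 1-bit:
2^0 + 2^1 + 2^2 + 2^5 + 2^6 + 2^7
= 1 + 2 + 4 + 32 + 64 + 128
= 231



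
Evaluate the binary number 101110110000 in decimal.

Sum of powers of 2 for each 1-bit:
2^4 + 2^5 + 2^7 + 2^8 + 2^9 + 2^11
= 16 + 32 + 128 + 256 + 512 + 2048
= 2992



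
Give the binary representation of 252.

Using repeated division by 2:
252 ÷ 2 = 126 remainder 0
126 ÷ 2 = 63 remainder 0
63 ÷ 2 = 31 remainder 1
31 ÷ 2 = 15 remainder 1
15 ÷ 2 = 7 remainder 1
7 ÷ 2 = 3 remainder 1
3 ÷ 2 = 1 remainder 1
1 ÷ 2 = 0 remainder 1
Reading remainders bottom to top: 11111100



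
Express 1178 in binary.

Using repeated division by 2:
1178 ÷ 2 = 589 remainder 0
589 ÷ 2 = 294 remainder 1
294 ÷ 2 = 147 remainder 0
147 ÷ 2 = 73 remainder 1
73 ÷ 2 = 36 remainder 1
36 ÷ 2 = 18 remainder 0
18 ÷ 2 = 9 remainder 0
9 ÷ 2 = 4 remainder 1
4 ÷ 2 = 2 remainder 0
2 ÷ 2 = 1 remainder 0
1 ÷ 2 = 0 remainder 1
Reading remainders bottom to top: 10010011010



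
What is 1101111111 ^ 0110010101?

XOR: 1 when bits differ
  1101111111
^ 0110010101
------------
  1011101010
Decimal: 895 ^ 405 = 746



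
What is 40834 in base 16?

Using repeated division by 16 (digits 10–15 are A–F):
40834 ÷ 16 = 2552 remainder 2
2552 ÷ 16 = 159 remainder 8
159 ÷ 16 = 9 remainder 15 (F)
9 ÷ 16 = 0 remainder 9
Reading remainders bottom to top: 9F82



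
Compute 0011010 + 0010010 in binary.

Add column by column from the right: bit + bit + carry-in; write the sum mod 2, carry 1 when the sum is 2 or 3.
carry:  0100100
        0011010
+       0010010
---------------
       00101100
(the carry out of the leftmost column, 0, becomes the leading bit)
Decimal check:
  0011010 = 16 + 8 + 2 = 26
  0010010 = 16 + 2 = 18
  26 + 18 = 44, and 00101100 = 32 + 8 + 4 = 44 ✓



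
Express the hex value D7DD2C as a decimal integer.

Expand by place value (powers of 16):
Digit values: D = 13, C = 12
D7DD2C = 13 × 16^5 + 7 × 16^4 + 13 × 16^3 + 13 × 16^2 + 2 × 16^1 + 12 × 16^0
= 13 × 1048576 + 7 × 65536 + 13 × 4096 + 13 × 256 + 2 × 16 + 12 × 1
= 13631488 + 458752 + 53248 + 3328 + 32 + 12
= 14146860



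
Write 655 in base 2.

Using repeated division by 2:
655 ÷ 2 = 327 remainder 1
327 ÷ 2 = 163 remainder 1
163 ÷ 2 = 81 remainder 1
81 ÷ 2 = 40 remainder 1
40 ÷ 2 = 20 remainder 0
20 ÷ 2 = 10 remainder 0
10 ÷ 2 = 5 remainder 0
5 ÷ 2 = 2 remainder 1
2 ÷ 2 = 1 remainder 0
1 ÷ 2 = 0 remainder 1
Reading remainders bottom to top: 1010001111



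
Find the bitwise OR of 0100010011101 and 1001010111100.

OR: 1 when either bit is 1
  0100010011101
| 1001010111100
---------------
  1101010111101
Decimal: 2205 | 4796 = 6845



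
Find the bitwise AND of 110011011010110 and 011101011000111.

AND: 1 only when both bits are 1
  110011011010110
& 011101011000111
-----------------
  010001011000110
Decimal: 26326 & 15047 = 8902



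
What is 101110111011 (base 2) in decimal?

Sum of powers of 2 for each 1-bit:
2^0 + 2^1 + 2^3 + 2^4 + 2^5 + 2^7 + 2^8 + 2^9 + 2^11
= 1 + 2 + 8 + 16 + 32 + 128 + 256 + 512 + 2048
= 3003



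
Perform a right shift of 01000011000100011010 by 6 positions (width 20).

Original: 01000011000100011010 (decimal 274714)
Shift right by 6 positions
Drop the 6 low bits; fill with zeros on the left
Result: 00000001000011000100 (decimal 4292)
Equivalent: 274714 >> 6 = 274714 ÷ 2^6 = 4292



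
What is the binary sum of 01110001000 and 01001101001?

Add column by column from the right: bit + bit + carry-in; write the sum mod 2, carry 1 when the sum is 2 or 3.
carry:  10000010000
        01110001000
+       01001101001
-------------------
       010111110001
(the carry out of the leftmost column, 0, becomes the leading bit)
Decimal check:
  01110001000 = 512 + 256 + 128 + 8 = 904
  01001101001 = 512 + 64 + 32 + 8 + 1 = 617
  904 + 617 = 1521, and 010111110001 = 1024 + 256 + 128 + 64 + 32 + 16 + 1 = 1521 ✓



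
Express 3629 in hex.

Using repeated division by 16 (digits 10–15 are A–F):
3629 ÷ 16 = 226 remainder 13 (D)
226 ÷ 16 = 14 remainder 2
14 ÷ 16 = 0 remainder 14 (E)
Reading remainders bottom to top: E2D



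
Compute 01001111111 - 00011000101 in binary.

Method 1 - Direct subtraction (column by column from the right: bit − bit − borrow-in; if negative, add 2 and borrow 1 from the next column):
borrow: 01100000000
        01001111111
-       00011000101
-------------------
        00110111010

Method 2 - Add two's complement:
Two's complement of 00011000101: invert → 11100111010, add 1 → 11100111011
  01001111111
+ 11100111011
-------------
 100110111010  (end carry out of the top bit = 1)
Discarding the end carry: 00110111010
Decimal check:
  01001111111 = 512 + 64 + 32 + 16 + 8 + 4 + 2 + 1 = 639
  00011000101 = 128 + 64 + 4 + 1 = 197
  639 - 197 = 442, and 00110111010 = 256 + 128 + 32 + 16 + 8 + 2 = 442 ✓



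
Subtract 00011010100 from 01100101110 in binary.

Method 1 - Direct subtraction (column by column from the right: bit − bit − borrow-in; if negative, add 2 and borrow 1 from the next column):
borrow: 00110100000
        01100101110
-       00011010100
-------------------
        01001011010

Method 2 - Add two's complement:
Two's complement of 00011010100: invert → 11100101011, add 1 → 11100101100
  01100101110
+ 11100101100
-------------
 101001011010  (end carry out of the top bit = 1)
Discarding the end carry: 01001011010
Decimal check:
  01100101110 = 512 + 256 + 32 + 8 + 4 + 2 = 814
  00011010100 = 128 + 64 + 16 + 4 = 212
  814 - 212 = 602, and 01001011010 = 512 + 64 + 16 + 8 + 2 = 602 ✓



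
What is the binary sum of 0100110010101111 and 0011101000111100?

Add column by column from the right: bit + bit + carry-in; write the sum mod 2, carry 1 when the sum is 2 or 3.
carry:  1111000001111000
        0100110010101111
+       0011101000111100
------------------------
       01000011011101011
(the carry out of the leftmost column, 0, becomes the leading bit)
Decimal check:
  0100110010101111 = 16384 + 2048 + 1024 + 128 + 32 + 8 + 4 + 2 + 1 = 19631
  0011101000111100 = 8192 + 4096 + 2048 + 512 + 32 + 16 + 8 + 4 = 14908
  19631 + 14908 = 34539, and 01000011011101011 = 32768 + 1024 + 512 + 128 + 64 + 32 + 8 + 2 + 1 = 34539 ✓



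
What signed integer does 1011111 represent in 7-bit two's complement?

Binary: 1011111
Sign bit: 1 (negative)
Invert: 0100000
Add 1:  0100001
Magnitude: 0100001 = 32 + 1 = 33
Value: -33



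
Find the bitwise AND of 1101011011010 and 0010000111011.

AND: 1 only when both bits are 1
  1101011011010
& 0010000111011
---------------
  0000000011010
Decimal: 6874 & 1083 = 26



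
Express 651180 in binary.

Using repeated division by 2:
651180 ÷ 2 = 325590 remainder 0
325590 ÷ 2 = 162795 remainder 0
162795 ÷ 2 = 81397 remainder 1
81397 ÷ 2 = 40698 remainder 1
40698 ÷ 2 = 20349 remainder 0
20349 ÷ 2 = 10174 remainder 1
10174 ÷ 2 = 5087 remainder 0
5087 ÷ 2 = 2543 remainder 1
2543 ÷ 2 = 1271 remainder 1
1271 ÷ 2 = 635 remainder 1
635 ÷ 2 = 317 remainder 1
317 ÷ 2 = 158 remainder 1
158 ÷ 2 = 79 remainder 0
79 ÷ 2 = 39 remainder 1
39 ÷ 2 = 19 remainder 1
19 ÷ 2 = 9 remainder 1
9 ÷ 2 = 4 remainder 1
4 ÷ 2 = 2 remainder 0
2 ÷ 2 = 1 remainder 0
1 ÷ 2 = 0 remainder 1
Reading remainders bottom to top: 10011110111110101100



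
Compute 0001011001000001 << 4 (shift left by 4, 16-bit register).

Original: 0001011001000001 (decimal 5697)
Shift left by 4 positions
Append 4 zeros on the right and drop the 4 high bits that overflow the 16-bit width
Result: 0110010000010000 (decimal 25616)
Equivalent: 5697 << 4 = 5697 × 2^4 = 91152, truncated to 16 bits = 25616



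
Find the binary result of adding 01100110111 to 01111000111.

Add column by column from the right: bit + bit + carry-in; write the sum mod 2, carry 1 when the sum is 2 or 3.
carry:  11000001110
        01100110111
+       01111000111
-------------------
       011011111110
(the carry out of the leftmost column, 0, becomes the leading bit)
Decimal check:
  01100110111 = 512 + 256 + 32 + 16 + 4 + 2 + 1 = 823
  01111000111 = 512 + 256 + 128 + 64 + 4 + 2 + 1 = 967
  823 + 967 = 1790, and 011011111110 = 1024 + 512 + 128 + 64 + 32 + 16 + 8 + 4 + 2 = 1790 ✓



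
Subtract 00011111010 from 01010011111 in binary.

Method 1 - Direct subtraction (column by column from the right: bit − bit − borrow-in; if negative, add 2 and borrow 1 from the next column):
borrow: 01111000000
        01010011111
-       00011111010
-------------------
        00110100101

Method 2 - Add two's complement:
Two's complement of 00011111010: invert → 11100000101, add 1 → 11100000110
  01010011111
+ 11100000110
-------------
 100110100101  (end carry out of the top bit = 1)
Discarding the end carry: 00110100101
Decimal check:
  01010011111 = 512 + 128 + 16 + 8 + 4 + 2 + 1 = 671
  00011111010 = 128 + 64 + 32 + 16 + 8 + 2 = 250
  671 - 250 = 421, and 00110100101 = 256 + 128 + 32 + 4 + 1 = 421 ✓



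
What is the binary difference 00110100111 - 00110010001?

Method 1 - Direct subtraction (column by column from the right: bit − bit − borrow-in; if negative, add 2 and borrow 1 from the next column):
borrow: 00000100000
        00110100111
-       00110010001
-------------------
        00000010110

Method 2 - Add two's complement:
Two's complement of 00110010001: invert → 11001101110, add 1 → 11001101111
  00110100111
+ 11001101111
-------------
 100000010110  (end carry out of the top bit = 1)
Discarding the end carry: 00000010110
Decimal check:
  00110100111 = 256 + 128 + 32 + 4 + 2 + 1 = 423
  00110010001 = 256 + 128 + 16 + 1 = 401
  423 - 401 = 22, and 00000010110 = 16 + 4 + 2 = 22 ✓



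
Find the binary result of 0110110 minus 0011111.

Method 1 - Direct subtraction (column by column from the right: bit − bit − borrow-in; if negative, add 2 and borrow 1 from the next column):
borrow: 0111110
        0110110
-       0011111
---------------
        0010111

Method 2 - Add two's complement:
Two's complement of 0011111: invert → 1100000, add 1 → 1100001
  0110110
+ 1100001
---------
 10010111  (end carry out of the top bit = 1)
Discarding the end carry: 0010111
Decimal check:
  0110110 = 32 + 16 + 4 + 2 = 54
  0011111 = 16 + 8 + 4 + 2 + 1 = 31
  54 - 31 = 23, and 0010111 = 16 + 4 + 2 + 1 = 23 ✓



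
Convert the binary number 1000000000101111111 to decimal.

Sum of powers of 2 for each 1-bit:
2^0 + 2^1 + 2^2 + 2^3 + 2^4 + 2^5 + 2^6 + 2^8 + 2^18
= 1 + 2 + 4 + 8 + 16 + 32 + 64 + 256 + 262144
= 262527



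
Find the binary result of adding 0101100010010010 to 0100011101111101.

Add column by column from the right: bit + bit + carry-in; write the sum mod 2, carry 1 when the sum is 2 or 3.
carry:  1011111111100000
        0101100010010010
+       0100011101111101
------------------------
       01010000000001111
(the carry out of the leftmost column, 0, becomes the leading bit)
Decimal check:
  0101100010010010 = 16384 + 4096 + 2048 + 128 + 16 + 2 = 22674
  0100011101111101 = 16384 + 1024 + 512 + 256 + 64 + 32 + 16 + 8 + 4 + 1 = 18301
  22674 + 18301 = 40975, and 01010000000001111 = 32768 + 8192 + 8 + 4 + 2 + 1 = 40975 ✓



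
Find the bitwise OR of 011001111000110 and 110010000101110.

OR: 1 when either bit is 1
  011001111000110
| 110010000101110
-----------------
  111011111101110
Decimal: 13254 | 25646 = 30702



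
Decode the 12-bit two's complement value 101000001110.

Binary: 101000001110
Sign bit: 1 (negative)
Invert: 010111110001
Add 1:  010111110010
Magnitude: 010111110010 = 1024 + 256 + 128 + 64 + 32 + 16 + 2 = 1522
Value: -1522



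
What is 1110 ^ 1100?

XOR: 1 when bits differ
  1110
^ 1100
------
  0010
Decimal: 14 ^ 12 = 2



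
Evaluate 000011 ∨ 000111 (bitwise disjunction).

OR: 1 when either bit is 1
  000011
| 000111
--------
  000111
Decimal: 3 | 7 = 7



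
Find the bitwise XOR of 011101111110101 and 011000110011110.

XOR: 1 when bits differ
  011101111110101
^ 011000110011110
-----------------
  000101001101011
Decimal: 15349 ^ 12702 = 2667



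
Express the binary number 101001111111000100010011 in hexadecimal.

Group into 4-bit nibbles from right:
  1010 = A
  0111 = 7
  1111 = F
  0001 = 1
  0001 = 1
  0011 = 3
Result: A7F113



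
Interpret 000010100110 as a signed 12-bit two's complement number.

Binary: 000010100110
Sign bit: 0 (non-negative)
Read directly as an unsigned value:
000010100110 = 128 + 32 + 4 + 2 = 166
Value: 166



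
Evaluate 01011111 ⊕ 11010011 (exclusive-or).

XOR: 1 when bits differ
  01011111
^ 11010011
----------
  10001100
Decimal: 95 ^ 211 = 140



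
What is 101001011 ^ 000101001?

XOR: 1 when bits differ
  101001011
^ 000101001
-----------
  101100010
Decimal: 331 ^ 41 = 354



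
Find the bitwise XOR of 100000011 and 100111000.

XOR: 1 when bits differ
  100000011
^ 100111000
-----------
  000111011
Decimal: 259 ^ 312 = 59



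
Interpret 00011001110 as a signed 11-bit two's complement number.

Binary: 00011001110
Sign bit: 0 (non-negative)
Read directly as an unsigned value:
00011001110 = 128 + 64 + 8 + 4 + 2 = 206
Value: 206



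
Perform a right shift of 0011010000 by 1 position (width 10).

Original: 0011010000 (decimal 208)
Shift right by 1 position
Drop the 1 low bit; fill with zero on the left
Result: 0001101000 (decimal 104)
Equivalent: 208 >> 1 = 208 ÷ 2^1 = 104



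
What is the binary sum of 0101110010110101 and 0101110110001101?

Add column by column from the right: bit + bit + carry-in; write the sum mod 2, carry 1 when the sum is 2 or 3.
carry:  1011101101111010
        0101110010110101
+       0101110110001101
------------------------
       01011101001000010
(the carry out of the leftmost column, 0, becomes the leading bit)
Decimal check:
  0101110010110101 = 16384 + 4096 + 2048 + 1024 + 128 + 32 + 16 + 4 + 1 = 23733
  0101110110001101 = 16384 + 4096 + 2048 + 1024 + 256 + 128 + 8 + 4 + 1 = 23949
  23733 + 23949 = 47682, and 01011101001000010 = 32768 + 8192 + 4096 + 2048 + 512 + 64 + 2 = 47682 ✓



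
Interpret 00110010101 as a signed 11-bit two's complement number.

Binary: 00110010101
Sign bit: 0 (non-negative)
Read directly as an unsigned value:
00110010101 = 256 + 128 + 16 + 4 + 1 = 405
Value: 405



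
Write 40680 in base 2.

Using repeated division by 2:
40680 ÷ 2 = 20340 remainder 0
20340 ÷ 2 = 10170 remainder 0
10170 ÷ 2 = 5085 remainder 0
5085 ÷ 2 = 2542 remainder 1
2542 ÷ 2 = 1271 remainder 0
1271 ÷ 2 = 635 remainder 1
635 ÷ 2 = 317 remainder 1
317 ÷ 2 = 158 remainder 1
158 ÷ 2 = 79 remainder 0
79 ÷ 2 = 39 remainder 1
39 ÷ 2 = 19 remainder 1
19 ÷ 2 = 9 remainder 1
9 ÷ 2 = 4 remainder 1
4 ÷ 2 = 2 remainder 0
2 ÷ 2 = 1 remainder 0
1 ÷ 2 = 0 remainder 1
Reading remainders bottom to top: 1001111011101000



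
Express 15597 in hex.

Using repeated division by 16 (digits 10–15 are A–F):
15597 ÷ 16 = 974 remainder 13 (D)
974 ÷ 16 = 60 remainder 14 (E)
60 ÷ 16 = 3 remainder 12 (C)
3 ÷ 16 = 0 remainder 3
Reading remainders bottom to top: 3CED



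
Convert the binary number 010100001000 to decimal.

Sum of powers of 2 for each 1-bit:
2^3 + 2^8 + 2^10
= 8 + 256 + 1024
= 1288



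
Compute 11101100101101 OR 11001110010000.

OR: 1 when either bit is 1
  11101100101101
| 11001110010000
----------------
  11101110111101
Decimal: 15149 | 13200 = 15293



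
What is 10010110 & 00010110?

AND: 1 only when both bits are 1
  10010110
& 00010110
----------
  00010110
Decimal: 150 & 22 = 22



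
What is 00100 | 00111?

OR: 1 when either bit is 1
  00100
| 00111
-------
  00111
Decimal: 4 | 7 = 7



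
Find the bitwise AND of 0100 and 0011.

AND: 1 only when both bits are 1
  0100
& 0011
------
  0000
Decimal: 4 & 3 = 0



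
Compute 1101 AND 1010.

AND: 1 only when both bits are 1
  1101
& 1010
------
  1000
Decimal: 13 & 10 = 8



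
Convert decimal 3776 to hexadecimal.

Using repeated division by 16 (digits 10–15 are A–F):
3776 ÷ 16 = 236 remainder 0
236 ÷ 16 = 14 remainder 12 (C)
14 ÷ 16 = 0 remainder 14 (E)
Reading remainders bottom to top: EC0



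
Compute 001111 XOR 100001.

XOR: 1 when bits differ
  001111
^ 100001
--------
  101110
Decimal: 15 ^ 33 = 46



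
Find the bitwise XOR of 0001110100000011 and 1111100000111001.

XOR: 1 when bits differ
  0001110100000011
^ 1111100000111001
------------------
  1110010100111010
Decimal: 7427 ^ 63545 = 58682



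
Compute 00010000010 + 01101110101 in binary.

Add column by column from the right: bit + bit + carry-in; write the sum mod 2, carry 1 when the sum is 2 or 3.
carry:  00000000000
        00010000010
+       01101110101
-------------------
       001111110111
(the carry out of the leftmost column, 0, becomes the leading bit)
Decimal check:
  00010000010 = 128 + 2 = 130
  01101110101 = 512 + 256 + 64 + 32 + 16 + 4 + 1 = 885
  130 + 885 = 1015, and 001111110111 = 512 + 256 + 128 + 64 + 32 + 16 + 4 + 2 + 1 = 1015 ✓



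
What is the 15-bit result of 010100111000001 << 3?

Original: 010100111000001 (decimal 10689)
Shift left by 3 positions
Append 3 zeros on the right and drop the 3 high bits that overflow the 15-bit width
Result: 100111000001000 (decimal 19976)
Equivalent: 10689 << 3 = 10689 × 2^3 = 85512, truncated to 15 bits = 19976



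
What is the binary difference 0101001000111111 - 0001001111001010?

Method 1 - Direct subtraction (column by column from the right: bit − bit − borrow-in; if negative, add 2 and borrow 1 from the next column):
borrow: 0111111110000000
        0101001000111111
-       0001001111001010
------------------------
        0011111001110101

Method 2 - Add two's complement:
Two's complement of 0001001111001010: invert → 1110110000110101, add 1 → 1110110000110110
  0101001000111111
+ 1110110000110110
------------------
 10011111001110101  (end carry out of the top bit = 1)
Discarding the end carry: 0011111001110101
Decimal check:
  0101001000111111 = 16384 + 4096 + 512 + 32 + 16 + 8 + 4 + 2 + 1 = 21055
  0001001111001010 = 4096 + 512 + 256 + 128 + 64 + 8 + 2 = 5066
  21055 - 5066 = 15989, and 0011111001110101 = 8192 + 4096 + 2048 + 1024 + 512 + 64 + 32 + 16 + 4 + 1 = 15989 ✓



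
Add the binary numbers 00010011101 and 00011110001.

Add column by column from the right: bit + bit + carry-in; write the sum mod 2, carry 1 when the sum is 2 or 3.
carry:  00111100010
        00010011101
+       00011110001
-------------------
       000110001110
(the carry out of the leftmost column, 0, becomes the leading bit)
Decimal check:
  00010011101 = 128 + 16 + 8 + 4 + 1 = 157
  00011110001 = 128 + 64 + 32 + 16 + 1 = 241
  157 + 241 = 398, and 000110001110 = 256 + 128 + 8 + 4 + 2 = 398 ✓



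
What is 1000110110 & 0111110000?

AND: 1 only when both bits are 1
  1000110110
& 0111110000
------------
  0000110000
Decimal: 566 & 496 = 48



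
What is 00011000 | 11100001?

OR: 1 when either bit is 1
  00011000
| 11100001
----------
  11111001
Decimal: 24 | 225 = 249



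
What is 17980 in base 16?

Using repeated division by 16 (digits 10–15 are A–F):
17980 ÷ 16 = 1123 remainder 12 (C)
1123 ÷ 16 = 70 remainder 3
70 ÷ 16 = 4 remainder 6
4 ÷ 16 = 0 remainder 4
Reading remainders bottom to top: 463C



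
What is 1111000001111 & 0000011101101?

AND: 1 only when both bits are 1
  1111000001111
& 0000011101101
---------------
  0000000001101
Decimal: 7695 & 237 = 13



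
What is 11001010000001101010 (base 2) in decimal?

Sum of powers of 2 for each 1-bit:
2^1 + 2^3 + 2^5 + 2^6 + 2^13 + 2^15 + 2^18 + 2^19
= 2 + 8 + 32 + 64 + 8192 + 32768 + 262144 + 524288
= 827498



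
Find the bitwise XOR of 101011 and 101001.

XOR: 1 when bits differ
  101011
^ 101001
--------
  000010
Decimal: 43 ^ 41 = 2



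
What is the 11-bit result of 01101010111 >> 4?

Original: 01101010111 (decimal 855)
Shift right by 4 positions
Drop the 4 low bits; fill with zeros on the left
Result: 00000110101 (decimal 53)
Equivalent: 855 >> 4 = 855 ÷ 2^4 = 53



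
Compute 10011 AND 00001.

AND: 1 only when both bits are 1
  10011
& 00001
-------
  00001
Decimal: 19 & 1 = 1



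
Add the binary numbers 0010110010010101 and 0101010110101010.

Add column by column from the right: bit + bit + carry-in; write the sum mod 2, carry 1 when the sum is 2 or 3.
carry:  1111101100000000
        0010110010010101
+       0101010110101010
------------------------
       01000001000111111
(the carry out of the leftmost column, 0, becomes the leading bit)
Decimal check:
  0010110010010101 = 8192 + 2048 + 1024 + 128 + 16 + 4 + 1 = 11413
  0101010110101010 = 16384 + 4096 + 1024 + 256 + 128 + 32 + 8 + 2 = 21930
  11413 + 21930 = 33343, and 01000001000111111 = 32768 + 512 + 32 + 16 + 8 + 4 + 2 + 1 = 33343 ✓

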